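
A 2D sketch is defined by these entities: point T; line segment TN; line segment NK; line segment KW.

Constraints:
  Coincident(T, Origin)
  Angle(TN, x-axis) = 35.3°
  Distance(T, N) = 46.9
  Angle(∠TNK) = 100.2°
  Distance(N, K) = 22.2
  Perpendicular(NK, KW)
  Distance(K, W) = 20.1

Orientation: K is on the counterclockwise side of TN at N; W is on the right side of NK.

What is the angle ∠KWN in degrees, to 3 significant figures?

47.8°

T is at the origin; TN runs at 35.3° with length 46.9, so N = 46.9·(cos 35.3°, sin 35.3°) = (38.3, 27.1). ∠TNK = 100.2°, so NK runs at 35.3° + (180° − 100.2°) = 115° from the x-axis; with |NK| = 22.2, K = N + 22.2·(cos 115°, sin 115°) = (28.9, 47.2). NK ⟂ KW; with |KW| = 20.1 on the right of NK, W = K + 20.1·(0.906, 0.424) = (47.1, 55.7). Then cos ∠KWN = WK·WN / (|WK||WN|), giving 47.8°.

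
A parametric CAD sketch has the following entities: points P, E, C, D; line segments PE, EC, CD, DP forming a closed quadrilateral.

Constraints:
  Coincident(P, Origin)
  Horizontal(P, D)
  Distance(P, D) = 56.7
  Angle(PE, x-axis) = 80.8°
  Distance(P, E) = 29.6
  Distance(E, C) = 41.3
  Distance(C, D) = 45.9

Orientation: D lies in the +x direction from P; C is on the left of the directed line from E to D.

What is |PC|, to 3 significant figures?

61.7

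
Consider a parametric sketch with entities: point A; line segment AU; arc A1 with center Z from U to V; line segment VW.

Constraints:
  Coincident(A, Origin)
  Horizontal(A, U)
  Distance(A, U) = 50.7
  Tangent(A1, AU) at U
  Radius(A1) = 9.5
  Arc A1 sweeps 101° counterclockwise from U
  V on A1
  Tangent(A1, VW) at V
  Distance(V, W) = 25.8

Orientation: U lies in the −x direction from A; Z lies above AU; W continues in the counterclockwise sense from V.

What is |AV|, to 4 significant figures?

42.89

A1 meets AU tangentially, so ZU is at right angles to AU, so Z = U + (0, 9.5) = (-50.70, 9.500). On A1, U sits at bearing -90° from Z; a 101° counterclockwise sweep puts V at bearing 11°, so V = Z + 9.5·(cos 11°, sin 11°) = (-41.37, 11.31). Then |AV| = |V − A| = 42.89.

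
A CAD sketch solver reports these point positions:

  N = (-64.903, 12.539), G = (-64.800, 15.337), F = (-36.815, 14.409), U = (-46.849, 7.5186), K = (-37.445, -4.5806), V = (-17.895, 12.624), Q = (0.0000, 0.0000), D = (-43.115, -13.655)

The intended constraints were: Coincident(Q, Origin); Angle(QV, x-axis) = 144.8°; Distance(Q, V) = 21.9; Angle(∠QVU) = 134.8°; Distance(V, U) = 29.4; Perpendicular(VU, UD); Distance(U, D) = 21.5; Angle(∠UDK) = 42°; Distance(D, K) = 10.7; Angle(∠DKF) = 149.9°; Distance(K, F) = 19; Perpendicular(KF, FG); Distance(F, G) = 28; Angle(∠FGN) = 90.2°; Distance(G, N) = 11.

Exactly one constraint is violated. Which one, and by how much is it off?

Distance(G, N) = 11 — off by 8.20.

Q = (0.00, 0.00) ✓; QV at 144.8° ✓; |QV| = 21.90 ✓; ∠QVU = 134.8° ✓; |VU| = 29.40 ✓; ∠(VU, UD) = 90.00° ✓; |UD| = 21.50 ✓; ∠UDK = 42.00° ✓; |DK| = 10.70 ✓; ∠DKF = 149.9° ✓; |KF| = 19.00 ✓; ∠(KF, FG) = 90.00° ✓; |FG| = 28.00 ✓; ∠FGN = 90.21° ✓; |GN| = 2.800 ✗.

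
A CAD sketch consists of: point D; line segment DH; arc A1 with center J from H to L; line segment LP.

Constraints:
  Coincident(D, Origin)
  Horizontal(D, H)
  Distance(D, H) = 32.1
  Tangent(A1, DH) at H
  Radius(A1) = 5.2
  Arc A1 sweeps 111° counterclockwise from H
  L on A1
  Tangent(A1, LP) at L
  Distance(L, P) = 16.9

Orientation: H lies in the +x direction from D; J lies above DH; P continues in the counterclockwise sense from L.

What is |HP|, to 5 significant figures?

22.873

D is at the origin; DH is horizontal with |DH| = 32.1 and H on the +x side, so H = (32.100, 0.0000). A1 meets DH tangentially, so JH is at right angles to DH, so J = H + (0, 5.2) = (32.100, 5.2000). On A1, H sits at bearing -90° from J; a 111° counterclockwise sweep puts L at bearing 21°, so L = J + 5.2·(cos 21°, sin 21°) = (36.955, 7.0635). The tangent condition forces JL to be normal to LP, so LP runs along (−sin 21°, cos 21°); with |LP| = 16.9, P = (30.898, 22.841). Then |HP| = |P − H| = 22.873.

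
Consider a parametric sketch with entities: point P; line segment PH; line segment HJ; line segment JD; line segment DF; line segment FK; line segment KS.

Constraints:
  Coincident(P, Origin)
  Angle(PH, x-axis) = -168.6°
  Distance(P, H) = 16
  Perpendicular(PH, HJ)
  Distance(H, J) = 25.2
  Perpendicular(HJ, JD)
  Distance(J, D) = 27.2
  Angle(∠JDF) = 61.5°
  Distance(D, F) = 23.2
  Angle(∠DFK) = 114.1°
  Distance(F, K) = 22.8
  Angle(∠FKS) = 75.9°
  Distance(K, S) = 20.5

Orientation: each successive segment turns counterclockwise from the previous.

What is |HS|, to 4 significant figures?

26.00

P is at the origin; PH runs at -168.6° with length 16.0, so H = (-15.68, -3.163). PH is perpendicular to HJ, so HJ runs at -78.60°; with |HJ| = 25.2, J = (-10.70, -27.87). HJ is perpendicular to JD, so JD runs at 11.40°; with |JD| = 27.2, D = (15.96, -22.49). ∠JDF = 61.5° gives DF at 129.9° from the x-axis; with |DF| = 23.2, F = (1.078, -4.691). ∠DFK = 114.1° gives FK at -164.2° from the x-axis; with |FK| = 22.8, K = (-20.86, -10.90). ∠FKS = 75.9° gives KS at -60.10° from the x-axis; with |KS| = 20.5, S = (-10.64, -28.67). Then |HS| = |S − H| = 26.00.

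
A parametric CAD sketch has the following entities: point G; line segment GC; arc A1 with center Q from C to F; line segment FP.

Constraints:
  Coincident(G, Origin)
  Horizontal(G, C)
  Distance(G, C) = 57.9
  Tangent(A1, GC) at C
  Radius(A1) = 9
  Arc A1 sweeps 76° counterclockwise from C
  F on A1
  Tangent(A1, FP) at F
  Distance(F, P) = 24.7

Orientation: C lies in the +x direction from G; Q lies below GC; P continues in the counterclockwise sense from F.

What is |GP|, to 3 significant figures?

53.0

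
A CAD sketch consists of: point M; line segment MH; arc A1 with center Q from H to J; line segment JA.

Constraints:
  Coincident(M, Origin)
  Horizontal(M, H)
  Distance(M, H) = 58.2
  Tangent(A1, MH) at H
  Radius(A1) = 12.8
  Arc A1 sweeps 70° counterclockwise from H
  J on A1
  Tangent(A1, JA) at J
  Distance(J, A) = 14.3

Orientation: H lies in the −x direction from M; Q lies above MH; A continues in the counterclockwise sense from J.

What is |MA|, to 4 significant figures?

46.71

M is at the origin; M and H share the same y with |MH| = 58.2 and H on the −x side, so H = (-58.20, 0.000). The tangent condition forces QH to be normal to MH, so Q = H + (0, 12.8) = (-58.20, 12.80). On A1, H sits at bearing -90° from Q; a 70° counterclockwise sweep puts J at bearing -20°, so J = Q + 12.8·(cos -20°, sin -20°) = (-46.17, 8.422). Tangency of A1 to JA means the radius QJ is perpendicular to JA, so JA runs along (−sin -20°, cos -20°); with |JA| = 14.3, A = (-41.28, 21.86). Then |MA| = |A − M| = 46.71.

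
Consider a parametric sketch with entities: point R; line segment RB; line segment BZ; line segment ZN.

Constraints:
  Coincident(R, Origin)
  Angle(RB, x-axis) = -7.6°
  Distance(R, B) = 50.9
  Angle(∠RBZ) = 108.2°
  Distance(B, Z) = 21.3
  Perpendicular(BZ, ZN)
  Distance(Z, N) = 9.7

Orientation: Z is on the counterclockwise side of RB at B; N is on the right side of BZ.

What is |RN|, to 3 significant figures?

68.9

R is at the origin; RB runs at -7.6° with length 50.9, so B = 50.9·(cos -7.6°, sin -7.6°) = (50.5, -6.73). ∠RBZ = 108.2°, so BZ runs at -7.6° + (180° − 108.2°) = 64.2° from the x-axis; with |BZ| = 21.3, Z = B + 21.3·(cos 64.2°, sin 64.2°) = (59.7, 12.4). The perpendicularity gives ZN at right angles to BZ; with |ZN| = 9.7 on the right of BZ, N = Z + 9.7·(0.900, -0.435) = (68.5, 8.22). Then |RN| = |N − R| = 68.9.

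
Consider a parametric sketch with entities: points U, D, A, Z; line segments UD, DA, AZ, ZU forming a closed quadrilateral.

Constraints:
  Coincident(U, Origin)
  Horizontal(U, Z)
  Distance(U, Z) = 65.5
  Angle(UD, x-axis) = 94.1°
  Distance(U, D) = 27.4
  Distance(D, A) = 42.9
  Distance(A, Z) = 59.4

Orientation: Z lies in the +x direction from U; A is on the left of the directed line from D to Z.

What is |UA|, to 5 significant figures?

60.944

Checks: UD at 94.10° ✓; |DA| = 42.90 ✓; |AZ| = 59.40 ✓.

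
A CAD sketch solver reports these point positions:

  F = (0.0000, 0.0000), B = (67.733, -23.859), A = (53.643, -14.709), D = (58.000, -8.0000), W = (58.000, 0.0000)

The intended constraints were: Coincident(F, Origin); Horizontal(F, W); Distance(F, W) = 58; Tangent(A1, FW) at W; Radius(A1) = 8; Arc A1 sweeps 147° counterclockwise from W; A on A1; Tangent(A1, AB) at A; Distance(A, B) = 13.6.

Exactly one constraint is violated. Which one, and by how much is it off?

Distance(A, B) = 13.6 — off by 3.20.

F = (0.00, 0.00) ✓; F.y = 0.00, W.y = 0.00 ✓; |FW| = 58.00 ✓; ∠(DW, WF) = 90.00° ✓; |DW| = 8.000 ✓; bearing(D→A) − bearing(D→W) = 147.0° ✓; |DA| = 8.000 ✓; ∠(DA, AB) = 90.00° ✓; |AB| = 16.80 ✗.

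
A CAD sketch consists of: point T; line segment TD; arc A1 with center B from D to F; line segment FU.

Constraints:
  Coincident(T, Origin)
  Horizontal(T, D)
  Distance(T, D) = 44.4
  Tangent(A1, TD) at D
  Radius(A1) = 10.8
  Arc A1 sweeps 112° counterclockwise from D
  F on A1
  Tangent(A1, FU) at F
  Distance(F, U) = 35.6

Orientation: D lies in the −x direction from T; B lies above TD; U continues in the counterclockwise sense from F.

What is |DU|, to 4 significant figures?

47.97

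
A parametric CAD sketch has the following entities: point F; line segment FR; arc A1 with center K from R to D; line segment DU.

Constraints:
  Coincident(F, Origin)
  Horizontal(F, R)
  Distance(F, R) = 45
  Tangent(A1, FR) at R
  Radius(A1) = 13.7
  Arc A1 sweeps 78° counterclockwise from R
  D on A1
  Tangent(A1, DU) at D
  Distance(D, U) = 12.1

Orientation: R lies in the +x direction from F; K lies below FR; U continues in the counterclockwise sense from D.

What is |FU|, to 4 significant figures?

36.89

F is at the origin; F and R share the same y with |FR| = 45.0 and R on the +x side, so R = (45.00, 0.000). Tangency of A1 to FR means the radius KR is perpendicular to FR, so K = R + (0, -13.7) = (45.00, -13.70). On A1, R sits at bearing 90° from K; a 78° counterclockwise sweep puts D at bearing 168°, so D = K + 13.7·(cos 168°, sin 168°) = (31.60, -10.85). A1 meets DU tangentially, so KD is at right angles to DU, so DU runs along (−sin 168°, cos 168°); with |DU| = 12.1, U = (29.08, -22.69). Then |FU| = |U − F| = 36.89.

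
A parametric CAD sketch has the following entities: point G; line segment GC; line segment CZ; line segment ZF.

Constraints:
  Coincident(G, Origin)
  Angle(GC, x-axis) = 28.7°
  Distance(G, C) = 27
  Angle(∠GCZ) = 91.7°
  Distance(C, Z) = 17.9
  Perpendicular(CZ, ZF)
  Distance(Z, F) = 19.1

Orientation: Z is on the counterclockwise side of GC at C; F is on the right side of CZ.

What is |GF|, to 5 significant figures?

49.738

G is at the origin; GC runs at 28.7° with length 27.0, so C = 27.0·(cos 28.7°, sin 28.7°) = (23.683, 12.966). ∠GCZ = 91.7°, so CZ runs at 28.7° + (180° − 91.7°) = 117.00° from the x-axis; with |CZ| = 17.9, Z = C + 17.9·(cos 117.00°, sin 117.00°) = (15.557, 28.915). CZ ⟂ ZF; with |ZF| = 19.1 on the right of CZ, F = Z + 19.1·(0.89101, 0.45399) = (32.575, 37.586). Then |GF| = |F − G| = 49.738.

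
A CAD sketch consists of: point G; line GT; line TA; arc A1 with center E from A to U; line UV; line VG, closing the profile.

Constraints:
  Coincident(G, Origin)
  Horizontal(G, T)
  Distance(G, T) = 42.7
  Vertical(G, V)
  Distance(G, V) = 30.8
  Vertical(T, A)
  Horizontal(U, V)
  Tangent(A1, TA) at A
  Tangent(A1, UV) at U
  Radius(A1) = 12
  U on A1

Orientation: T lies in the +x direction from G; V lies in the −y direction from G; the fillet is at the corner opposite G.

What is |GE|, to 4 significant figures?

36.00

G is at the origin; GT is horizontal with |GT| = 42.7 and T on the +x side, so T = (42.70, 0.000). GV is vertical with |GV| = 30.8 and V on the −y side, so V = (0.000, -30.80). The virtual corner opposite G is at (42.70, -30.80). Since A1 is tangent to TA there, EA ⟂ TA and A1 meets UV tangentially, so EU is at right angles to UV, with radius 12.0, so the center E sits 12.0 in from both sides at E = (30.70, -18.80). Then |GE| = |E − G| = 36.00.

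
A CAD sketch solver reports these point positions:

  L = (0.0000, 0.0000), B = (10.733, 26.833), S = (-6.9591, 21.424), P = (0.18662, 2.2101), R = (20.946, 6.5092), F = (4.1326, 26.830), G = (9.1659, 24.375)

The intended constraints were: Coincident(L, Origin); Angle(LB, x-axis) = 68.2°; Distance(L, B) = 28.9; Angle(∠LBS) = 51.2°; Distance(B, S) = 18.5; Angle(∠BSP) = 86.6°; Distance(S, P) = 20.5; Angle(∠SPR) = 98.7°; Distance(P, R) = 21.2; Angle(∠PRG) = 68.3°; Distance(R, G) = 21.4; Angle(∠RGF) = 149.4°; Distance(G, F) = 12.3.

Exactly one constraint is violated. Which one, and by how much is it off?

Distance(G, F) = 12.3 — off by 6.70.

L = (0.00, 0.00) ✓; LB at 68.20° ✓; |LB| = 28.90 ✓; ∠LBS = 51.20° ✓; |BS| = 18.50 ✓; ∠BSP = 86.60° ✓; |SP| = 20.50 ✓; ∠SPR = 98.70° ✓; |PR| = 21.20 ✓; ∠PRG = 68.30° ✓; |RG| = 21.40 ✓; ∠RGF = 149.4° ✓; |GF| = 5.600 ✗.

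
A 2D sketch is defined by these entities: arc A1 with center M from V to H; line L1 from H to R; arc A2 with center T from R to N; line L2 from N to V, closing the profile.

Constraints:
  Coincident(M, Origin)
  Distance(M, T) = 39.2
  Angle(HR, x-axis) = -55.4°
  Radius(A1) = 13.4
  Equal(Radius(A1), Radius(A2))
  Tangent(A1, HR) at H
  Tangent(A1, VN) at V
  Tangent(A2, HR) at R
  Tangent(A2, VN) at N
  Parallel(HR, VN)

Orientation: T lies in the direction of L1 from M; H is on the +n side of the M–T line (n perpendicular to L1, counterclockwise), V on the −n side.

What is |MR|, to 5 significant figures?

41.427

The slot axis is L1's direction at -55.4°, so u = (cos -55.4°, sin -55.4°) = (0.56784, -0.82314) and n = (−sin -55.4°, cos -55.4°) = (0.82314, 0.56784). M is at the origin and T lies 39.2 along u from M, so T = 39.2·u = (22.259, -32.267). Tangency of A1 to both parallel lines with radius 13.4 puts H and V at M ± 13.4·n: H = (11.030, 7.6091), V = (-11.030, -7.6091). Equal radii place R and N the same way about T: R = T + 13.4·n = (33.290, -24.658), N = T − 13.4·n = (11.229, -39.876). Then |MR| = |R − M| = 41.427.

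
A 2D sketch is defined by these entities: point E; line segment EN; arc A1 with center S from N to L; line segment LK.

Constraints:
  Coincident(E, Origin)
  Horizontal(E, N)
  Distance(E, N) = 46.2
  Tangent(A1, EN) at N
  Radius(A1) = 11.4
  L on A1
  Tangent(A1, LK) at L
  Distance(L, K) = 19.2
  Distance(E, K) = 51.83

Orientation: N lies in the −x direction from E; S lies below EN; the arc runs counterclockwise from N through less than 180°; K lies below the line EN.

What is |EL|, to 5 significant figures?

57.504

Checks: |SL| = 11.40 ✓; ∠(SL, LK) = 90.00° ✓; |LK| = 19.20 ✓; |EK| = 51.83 ✓.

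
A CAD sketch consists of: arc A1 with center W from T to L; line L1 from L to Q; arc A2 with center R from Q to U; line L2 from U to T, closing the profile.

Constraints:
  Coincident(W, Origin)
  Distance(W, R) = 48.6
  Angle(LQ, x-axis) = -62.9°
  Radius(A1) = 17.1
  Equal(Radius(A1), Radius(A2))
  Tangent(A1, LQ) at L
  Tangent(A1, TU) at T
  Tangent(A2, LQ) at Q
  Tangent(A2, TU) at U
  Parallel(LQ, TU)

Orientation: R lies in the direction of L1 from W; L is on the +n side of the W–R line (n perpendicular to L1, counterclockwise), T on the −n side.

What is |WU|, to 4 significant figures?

51.52

Tangency of A1 to both parallel lines with radius 17.1 puts L and T at W ± 17.1·n: L = (15.22, 7.790), T = (-15.22, -7.790). Equal radii place Q and U the same way about R: Q = R + 17.1·n = (37.36, -35.47), U = R − 17.1·n = (6.917, -51.05). Then |WU| = |U − W| = 51.52.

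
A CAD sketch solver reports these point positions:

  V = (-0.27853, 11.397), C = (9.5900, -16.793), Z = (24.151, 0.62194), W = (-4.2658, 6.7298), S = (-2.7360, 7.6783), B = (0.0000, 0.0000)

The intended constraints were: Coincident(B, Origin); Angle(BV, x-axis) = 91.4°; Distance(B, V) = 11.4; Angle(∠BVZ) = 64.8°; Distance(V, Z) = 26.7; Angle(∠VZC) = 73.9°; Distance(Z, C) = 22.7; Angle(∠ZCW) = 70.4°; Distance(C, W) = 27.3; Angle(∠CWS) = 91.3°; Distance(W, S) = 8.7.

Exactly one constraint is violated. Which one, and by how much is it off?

Distance(W, S) = 8.7 — off by 6.90.

B = (0.00, 0.00) ✓; BV at 91.40° ✓; |BV| = 11.40 ✓; ∠BVZ = 64.80° ✓; |VZ| = 26.70 ✓; ∠VZC = 73.90° ✓; |ZC| = 22.70 ✓; ∠ZCW = 70.40° ✓; |CW| = 27.30 ✓; ∠CWS = 91.30° ✓; |WS| = 1.800 ✗.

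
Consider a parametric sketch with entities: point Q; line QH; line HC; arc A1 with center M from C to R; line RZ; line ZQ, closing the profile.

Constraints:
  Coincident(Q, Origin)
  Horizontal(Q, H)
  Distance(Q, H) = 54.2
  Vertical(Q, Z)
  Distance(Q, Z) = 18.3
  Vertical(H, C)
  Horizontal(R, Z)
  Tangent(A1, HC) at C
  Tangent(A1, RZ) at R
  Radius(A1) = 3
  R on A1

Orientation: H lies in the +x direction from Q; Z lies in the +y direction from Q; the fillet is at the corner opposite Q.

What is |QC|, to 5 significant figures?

56.318

The virtual corner opposite Q is at (54.200, 18.300). Since A1 is tangent to HC there, MC ⟂ HC and tangency of A1 to RZ means the radius MR is perpendicular to RZ, with radius 3.0, so the center M sits 3.0 in from both sides at M = (51.200, 15.300). That places the tangent points at C = (54.200, 15.300) on HC and R = (51.200, 18.300) on RZ. Then |QC| = |C − Q| = 56.318.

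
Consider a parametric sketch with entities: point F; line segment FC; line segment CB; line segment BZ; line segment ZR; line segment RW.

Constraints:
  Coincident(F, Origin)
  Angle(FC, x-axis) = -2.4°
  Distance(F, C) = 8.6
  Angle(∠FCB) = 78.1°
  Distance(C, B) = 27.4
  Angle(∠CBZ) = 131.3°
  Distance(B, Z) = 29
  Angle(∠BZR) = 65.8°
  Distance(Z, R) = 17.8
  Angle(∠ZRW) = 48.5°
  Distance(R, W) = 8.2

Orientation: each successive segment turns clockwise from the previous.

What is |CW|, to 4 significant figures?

38.28

F is at the origin; FC runs at -2.4° with length 8.6, so C = (8.592, -0.3601). ∠FCB = 78.1° gives CB at -104.3° from the x-axis; with |CB| = 27.4, B = (1.825, -26.91). ∠CBZ = 131.3° gives BZ at -153.0° from the x-axis; with |BZ| = 29.0, Z = (-24.01, -40.08). ∠BZR = 65.8° gives ZR at 92.80° from the x-axis; with |ZR| = 17.8, R = (-24.88, -22.30). ∠ZRW = 48.5° gives RW at -38.70° from the x-axis; with |RW| = 8.2, W = (-18.48, -27.43). Then |CW| = |W − C| = 38.28.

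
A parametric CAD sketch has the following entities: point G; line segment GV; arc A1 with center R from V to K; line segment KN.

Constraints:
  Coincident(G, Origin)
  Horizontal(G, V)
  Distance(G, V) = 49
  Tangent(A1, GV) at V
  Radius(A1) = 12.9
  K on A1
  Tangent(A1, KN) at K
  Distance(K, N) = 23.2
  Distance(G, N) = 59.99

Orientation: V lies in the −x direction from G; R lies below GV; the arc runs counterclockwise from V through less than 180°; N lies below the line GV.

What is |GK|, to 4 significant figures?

62.81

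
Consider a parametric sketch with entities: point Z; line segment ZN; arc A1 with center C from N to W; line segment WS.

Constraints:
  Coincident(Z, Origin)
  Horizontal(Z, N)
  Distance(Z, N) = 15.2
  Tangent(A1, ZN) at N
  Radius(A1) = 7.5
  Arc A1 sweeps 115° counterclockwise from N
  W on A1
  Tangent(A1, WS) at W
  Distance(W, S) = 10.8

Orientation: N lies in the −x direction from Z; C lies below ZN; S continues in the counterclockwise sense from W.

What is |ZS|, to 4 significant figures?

26.88

Z is at the origin; ZN is horizontal with |ZN| = 15.2 and N on the −x side, so N = (-15.20, 0.000). Since A1 is tangent to ZN there, CN ⟂ ZN, so C = N + (0, -7.5) = (-15.20, -7.500). On A1, N sits at bearing 90° from C; a 115° counterclockwise sweep puts W at bearing 205°, so W = C + 7.5·(cos 205°, sin 205°) = (-22.00, -10.67). Since A1 is tangent to WS there, CW ⟂ WS, so WS runs along (−sin 205°, cos 205°); with |WS| = 10.8, S = (-17.43, -20.46). Then |ZS| = |S − Z| = 26.88.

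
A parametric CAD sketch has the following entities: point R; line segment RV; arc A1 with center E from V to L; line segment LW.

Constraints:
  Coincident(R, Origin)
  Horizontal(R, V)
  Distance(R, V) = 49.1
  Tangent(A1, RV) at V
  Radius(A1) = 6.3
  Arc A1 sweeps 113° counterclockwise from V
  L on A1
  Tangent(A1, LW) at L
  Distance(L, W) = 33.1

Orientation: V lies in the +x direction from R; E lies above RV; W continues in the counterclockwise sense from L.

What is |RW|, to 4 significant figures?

57.45

R is at the origin; RV is horizontal with |RV| = 49.1 and V on the +x side, so V = (49.10, 0.000). Since A1 is tangent to RV there, EV ⟂ RV, so E = V + (0, 6.3) = (49.10, 6.300). On A1, V sits at bearing -90° from E; a 113° counterclockwise sweep puts L at bearing 23°, so L = E + 6.3·(cos 23°, sin 23°) = (54.90, 8.762). The tangent condition forces EL to be normal to LW, so LW runs along (−sin 23°, cos 23°); with |LW| = 33.1, W = (41.97, 39.23). Then |RW| = |W − R| = 57.45.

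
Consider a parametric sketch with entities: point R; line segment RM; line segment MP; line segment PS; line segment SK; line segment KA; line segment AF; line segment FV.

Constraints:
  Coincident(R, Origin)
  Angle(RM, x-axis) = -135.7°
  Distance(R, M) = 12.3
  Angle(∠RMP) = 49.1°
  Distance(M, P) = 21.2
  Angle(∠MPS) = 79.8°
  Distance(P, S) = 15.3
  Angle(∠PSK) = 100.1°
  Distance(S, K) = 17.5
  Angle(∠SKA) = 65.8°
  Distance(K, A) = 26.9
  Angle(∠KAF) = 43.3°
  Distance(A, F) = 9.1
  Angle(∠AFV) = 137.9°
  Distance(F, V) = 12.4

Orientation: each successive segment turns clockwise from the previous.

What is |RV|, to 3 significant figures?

2.43

R is at the origin; RM runs at -135.7° with length 12.3, so M = (-8.80, -8.59). ∠RMP = 49.1° gives MP at 93.4° from the x-axis; with |MP| = 21.2, P = (-10.1, 12.6). ∠MPS = 79.8° gives PS at -6.80° from the x-axis; with |PS| = 15.3, S = (5.13, 10.8). ∠PSK = 100.1° gives SK at -86.7° from the x-axis; with |SK| = 17.5, K = (6.14, -6.71). ∠SKA = 65.8° gives KA at 159° from the x-axis; with |KA| = 26.9, A = (-19.0, 2.89). ∠KAF = 43.3° gives AF at 22.4° from the x-axis; with |AF| = 9.1, F = (-10.6, 6.35). ∠AFV = 137.9° gives FV at -19.7° from the x-axis; with |FV| = 12.4, V = (1.10, 2.17). Then |RV| = |V − R| = 2.43.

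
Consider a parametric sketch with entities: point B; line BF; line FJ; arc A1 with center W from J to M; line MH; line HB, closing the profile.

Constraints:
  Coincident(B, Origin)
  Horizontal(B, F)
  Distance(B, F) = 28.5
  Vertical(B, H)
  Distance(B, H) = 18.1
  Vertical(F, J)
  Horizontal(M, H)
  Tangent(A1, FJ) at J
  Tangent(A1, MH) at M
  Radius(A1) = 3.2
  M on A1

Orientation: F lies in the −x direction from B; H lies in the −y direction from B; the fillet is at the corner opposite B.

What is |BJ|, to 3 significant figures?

32.2

B is at the origin; BF is horizontal with |BF| = 28.5 and F on the −x side, so F = (-28.5, 0.00). BH is vertical with |BH| = 18.1 and H on the −y side, so H = (0.00, -18.1). The virtual corner opposite B is at (-28.5, -18.1). A1 meets FJ tangentially, so WJ is at right angles to FJ and A1 meets MH tangentially, so WM is at right angles to MH, with radius 3.2, so the center W sits 3.2 in from both sides at W = (-25.3, -14.9). That places the tangent points at J = (-28.5, -14.9) on FJ and M = (-25.3, -18.1) on MH. Then |BJ| = |J − B| = 32.2.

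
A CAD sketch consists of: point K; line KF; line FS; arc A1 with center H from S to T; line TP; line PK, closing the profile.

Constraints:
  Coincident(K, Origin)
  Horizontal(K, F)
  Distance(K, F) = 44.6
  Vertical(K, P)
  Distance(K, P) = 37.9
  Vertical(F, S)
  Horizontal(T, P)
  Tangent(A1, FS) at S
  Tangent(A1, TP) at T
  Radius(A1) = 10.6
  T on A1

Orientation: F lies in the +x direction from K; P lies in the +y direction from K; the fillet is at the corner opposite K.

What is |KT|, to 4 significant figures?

50.92

K is at the origin; KF is horizontal with |KF| = 44.6 and F on the +x side, so F = (44.60, 0.000). KP is vertical with |KP| = 37.9 and P on the +y side, so P = (0.000, 37.90). The virtual corner opposite K is at (44.60, 37.90). A1 meets FS tangentially, so HS is at right angles to FS and tangency of A1 to TP means the radius HT is perpendicular to TP, with radius 10.6, so the center H sits 10.6 in from both sides at H = (34.00, 27.30). That places the tangent points at S = (44.60, 27.30) on FS and T = (34.00, 37.90) on TP. Then |KT| = |T − K| = 50.92.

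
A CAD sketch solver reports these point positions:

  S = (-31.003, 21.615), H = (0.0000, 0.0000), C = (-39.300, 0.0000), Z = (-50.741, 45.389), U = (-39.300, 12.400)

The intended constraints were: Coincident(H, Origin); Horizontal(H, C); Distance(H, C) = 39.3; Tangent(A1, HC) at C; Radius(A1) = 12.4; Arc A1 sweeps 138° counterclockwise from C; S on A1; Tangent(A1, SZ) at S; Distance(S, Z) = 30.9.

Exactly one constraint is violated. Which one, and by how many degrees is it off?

Tangent(A1, SZ) at S — off by 8.30°.

H = (0.00, 0.00) ✓; H.y = 0.00, C.y = 0.00 ✓; |HC| = 39.30 ✓; ∠(UC, CH) = 90.00° ✓; |UC| = 12.40 ✓; bearing(U→S) − bearing(U→C) = 138.0° ✓; |US| = 12.40 ✓; ∠(US, SZ) = 98.30° ✗; |SZ| = 30.90 ✓.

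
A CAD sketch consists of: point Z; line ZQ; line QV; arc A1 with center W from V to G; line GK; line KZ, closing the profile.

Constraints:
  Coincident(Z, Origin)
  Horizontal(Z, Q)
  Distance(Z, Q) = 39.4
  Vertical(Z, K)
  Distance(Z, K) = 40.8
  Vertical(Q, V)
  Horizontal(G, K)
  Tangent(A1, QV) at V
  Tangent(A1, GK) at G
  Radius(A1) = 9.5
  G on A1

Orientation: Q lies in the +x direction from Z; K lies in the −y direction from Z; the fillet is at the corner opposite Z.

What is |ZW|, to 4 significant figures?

43.29

Z and K share the same x with |ZK| = 40.8 and K on the −y side, so K = (0.000, -40.80). The virtual corner opposite Z is at (39.40, -40.80). A1 meets QV tangentially, so WV is at right angles to QV and the tangent condition forces WG to be normal to GK, with radius 9.5, so the center W sits 9.5 in from both sides at W = (29.90, -31.30). Then |ZW| = |W − Z| = 43.29.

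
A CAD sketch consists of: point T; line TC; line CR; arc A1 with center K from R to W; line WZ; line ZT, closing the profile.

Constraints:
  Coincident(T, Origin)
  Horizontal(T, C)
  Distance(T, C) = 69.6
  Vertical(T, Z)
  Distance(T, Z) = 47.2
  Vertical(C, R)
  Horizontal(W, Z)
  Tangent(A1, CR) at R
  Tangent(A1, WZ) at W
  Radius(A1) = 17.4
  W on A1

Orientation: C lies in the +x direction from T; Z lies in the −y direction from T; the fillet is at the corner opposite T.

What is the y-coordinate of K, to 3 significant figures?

-29.8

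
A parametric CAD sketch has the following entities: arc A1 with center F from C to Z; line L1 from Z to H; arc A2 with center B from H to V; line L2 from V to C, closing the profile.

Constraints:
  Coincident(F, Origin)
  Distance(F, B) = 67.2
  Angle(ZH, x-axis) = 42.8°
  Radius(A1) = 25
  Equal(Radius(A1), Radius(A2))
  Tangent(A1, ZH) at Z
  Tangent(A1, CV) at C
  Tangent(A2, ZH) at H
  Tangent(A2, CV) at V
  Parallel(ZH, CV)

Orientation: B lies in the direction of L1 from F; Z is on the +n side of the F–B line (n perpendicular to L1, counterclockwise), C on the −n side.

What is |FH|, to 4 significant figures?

71.70

The slot axis is L1's direction at 42.8°, so u = (cos 42.8°, sin 42.8°) = (0.7337, 0.6794) and n = (−sin 42.8°, cos 42.8°) = (-0.6794, 0.7337). F is at the origin and B lies 67.2 along u from F, so B = 67.2·u = (49.31, 45.66). Tangency of A1 to both parallel lines with radius 25.0 puts Z and C at F ± 25.0·n: Z = (-16.99, 18.34), C = (16.99, -18.34). Equal radii place H and V the same way about B: H = B + 25.0·n = (32.32, 64.00), V = B − 25.0·n = (66.29, 27.32). Then |FH| = |H − F| = 71.70.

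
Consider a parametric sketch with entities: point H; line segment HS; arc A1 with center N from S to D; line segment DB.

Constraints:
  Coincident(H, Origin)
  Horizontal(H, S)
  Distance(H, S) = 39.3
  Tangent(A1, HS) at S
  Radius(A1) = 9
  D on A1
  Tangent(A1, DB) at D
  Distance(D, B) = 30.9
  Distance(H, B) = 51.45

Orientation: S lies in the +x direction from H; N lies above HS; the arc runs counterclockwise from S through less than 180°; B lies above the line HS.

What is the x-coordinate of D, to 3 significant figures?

47.1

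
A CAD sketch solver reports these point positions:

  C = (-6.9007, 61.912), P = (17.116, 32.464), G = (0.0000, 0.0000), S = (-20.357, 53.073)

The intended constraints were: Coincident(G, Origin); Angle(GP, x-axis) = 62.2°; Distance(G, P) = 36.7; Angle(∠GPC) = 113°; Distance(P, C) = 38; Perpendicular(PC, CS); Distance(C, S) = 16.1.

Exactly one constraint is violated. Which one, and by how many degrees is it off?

Perpendicular(PC, CS) — off by 5.90°.

G = (0.00, 0.00) ✓; GP at 62.20° ✓; |GP| = 36.70 ✓; ∠GPC = 113.0° ✓; |PC| = 38.00 ✓; ∠(PC, CS) = 84.10° ✗; |CS| = 16.10 ✓.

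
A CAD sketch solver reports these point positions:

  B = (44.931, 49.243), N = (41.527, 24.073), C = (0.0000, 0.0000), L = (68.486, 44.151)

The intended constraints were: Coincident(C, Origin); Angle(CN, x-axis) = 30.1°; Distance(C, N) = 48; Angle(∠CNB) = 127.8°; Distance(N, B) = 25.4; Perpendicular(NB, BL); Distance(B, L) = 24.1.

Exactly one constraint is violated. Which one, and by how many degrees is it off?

Perpendicular(NB, BL) — off by 4.50°.

C = (0.00, 0.00) ✓; CN at 30.10° ✓; |CN| = 48.00 ✓; ∠CNB = 127.8° ✓; |NB| = 25.40 ✓; ∠(NB, BL) = 94.50° ✗; |BL| = 24.10 ✓.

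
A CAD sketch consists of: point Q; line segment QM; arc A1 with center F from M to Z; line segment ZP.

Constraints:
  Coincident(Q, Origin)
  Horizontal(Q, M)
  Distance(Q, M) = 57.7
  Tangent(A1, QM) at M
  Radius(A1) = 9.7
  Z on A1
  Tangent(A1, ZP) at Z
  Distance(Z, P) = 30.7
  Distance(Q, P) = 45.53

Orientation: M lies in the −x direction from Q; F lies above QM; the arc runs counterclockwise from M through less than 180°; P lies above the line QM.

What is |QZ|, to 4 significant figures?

49.63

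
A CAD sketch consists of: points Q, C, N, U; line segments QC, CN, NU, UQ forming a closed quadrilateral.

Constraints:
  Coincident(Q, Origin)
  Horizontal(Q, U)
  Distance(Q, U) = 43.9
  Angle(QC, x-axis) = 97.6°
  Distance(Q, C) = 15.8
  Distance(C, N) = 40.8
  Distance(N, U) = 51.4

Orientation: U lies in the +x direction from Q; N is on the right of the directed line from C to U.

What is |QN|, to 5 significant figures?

25.140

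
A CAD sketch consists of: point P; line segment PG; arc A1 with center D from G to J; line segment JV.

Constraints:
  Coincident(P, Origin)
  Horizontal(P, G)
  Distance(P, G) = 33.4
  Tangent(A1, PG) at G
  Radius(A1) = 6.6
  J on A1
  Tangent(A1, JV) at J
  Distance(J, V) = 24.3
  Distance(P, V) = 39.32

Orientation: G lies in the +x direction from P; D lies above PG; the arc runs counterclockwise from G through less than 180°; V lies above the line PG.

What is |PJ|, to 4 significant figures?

40.19

Checks: |DJ| = 6.600 ✓; ∠(DJ, JV) = 90.00° ✓; |JV| = 24.30 ✓; |PV| = 39.32 ✓.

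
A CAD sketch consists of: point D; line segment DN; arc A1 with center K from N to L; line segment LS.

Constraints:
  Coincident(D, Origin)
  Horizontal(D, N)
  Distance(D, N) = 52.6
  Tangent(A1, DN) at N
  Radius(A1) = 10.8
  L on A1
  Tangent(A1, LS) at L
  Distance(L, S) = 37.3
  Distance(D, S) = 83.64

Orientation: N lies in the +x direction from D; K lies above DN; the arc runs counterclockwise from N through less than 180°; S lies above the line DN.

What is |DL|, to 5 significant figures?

63.809

Checks: |KL| = 10.80 ✓; ∠(KL, LS) = 90.00° ✓; |LS| = 37.30 ✓; |DS| = 83.64 ✓.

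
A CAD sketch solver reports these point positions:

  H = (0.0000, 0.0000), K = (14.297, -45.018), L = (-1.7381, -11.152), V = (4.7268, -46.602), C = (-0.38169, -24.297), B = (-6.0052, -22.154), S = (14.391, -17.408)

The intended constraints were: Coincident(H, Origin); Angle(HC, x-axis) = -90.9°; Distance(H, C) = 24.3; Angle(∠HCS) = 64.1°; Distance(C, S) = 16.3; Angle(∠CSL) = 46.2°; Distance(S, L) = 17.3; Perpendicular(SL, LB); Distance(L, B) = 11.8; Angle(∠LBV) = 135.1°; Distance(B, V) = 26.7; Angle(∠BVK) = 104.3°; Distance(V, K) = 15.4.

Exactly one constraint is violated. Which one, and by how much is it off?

Distance(V, K) = 15.4 — off by 5.70.

H = (0.00, 0.00) ✓; HC at -90.90° ✓; |HC| = 24.30 ✓; ∠HCS = 64.10° ✓; |CS| = 16.30 ✓; ∠CSL = 46.20° ✓; |SL| = 17.30 ✓; ∠(SL, LB) = 90.00° ✓; |LB| = 11.80 ✓; ∠LBV = 135.1° ✓; |BV| = 26.70 ✓; ∠BVK = 104.3° ✓; |VK| = 9.700 ✗.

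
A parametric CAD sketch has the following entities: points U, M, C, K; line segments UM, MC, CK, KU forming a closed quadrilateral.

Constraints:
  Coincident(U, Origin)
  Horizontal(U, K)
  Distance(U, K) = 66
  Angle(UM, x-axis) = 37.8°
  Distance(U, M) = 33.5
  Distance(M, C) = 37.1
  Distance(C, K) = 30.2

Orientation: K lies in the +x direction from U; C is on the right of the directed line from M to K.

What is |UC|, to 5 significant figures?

41.874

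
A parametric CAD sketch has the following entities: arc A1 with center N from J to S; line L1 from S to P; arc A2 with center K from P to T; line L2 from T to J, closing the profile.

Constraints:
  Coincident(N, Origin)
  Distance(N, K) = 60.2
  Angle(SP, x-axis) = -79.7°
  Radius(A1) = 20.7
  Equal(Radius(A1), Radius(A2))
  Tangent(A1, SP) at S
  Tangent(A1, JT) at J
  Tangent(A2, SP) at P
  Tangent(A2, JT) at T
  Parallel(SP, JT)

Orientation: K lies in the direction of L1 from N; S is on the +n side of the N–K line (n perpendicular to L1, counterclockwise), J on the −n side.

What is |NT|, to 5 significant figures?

63.659

The slot axis is L1's direction at -79.7°, so u = (cos -79.7°, sin -79.7°) = (0.17880, -0.98389) and n = (−sin -79.7°, cos -79.7°) = (0.98389, 0.17880). N is at the origin and K lies 60.2 along u from N, so K = 60.2·u = (10.764, -59.230). Tangency of A1 to both parallel lines with radius 20.7 puts S and J at N ± 20.7·n: S = (20.366, 3.7012), J = (-20.366, -3.7012). Equal radii place P and T the same way about K: P = K + 20.7·n = (31.130, -55.529), T = K − 20.7·n = (-9.6025, -62.931). Then |NT| = |T − N| = 63.659.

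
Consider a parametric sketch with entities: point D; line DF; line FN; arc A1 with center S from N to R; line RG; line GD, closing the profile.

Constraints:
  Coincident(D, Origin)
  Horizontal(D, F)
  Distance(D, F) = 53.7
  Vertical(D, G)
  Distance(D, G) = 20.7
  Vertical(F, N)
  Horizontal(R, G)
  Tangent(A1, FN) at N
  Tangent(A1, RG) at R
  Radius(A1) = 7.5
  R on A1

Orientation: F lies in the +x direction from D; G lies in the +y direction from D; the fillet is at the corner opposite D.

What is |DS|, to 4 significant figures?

48.05

D and G share the same x with |DG| = 20.7 and G on the +y side, so G = (0.000, 20.70). The virtual corner opposite D is at (53.70, 20.70). Since A1 is tangent to FN there, SN ⟂ FN and tangency of A1 to RG means the radius SR is perpendicular to RG, with radius 7.5, so the center S sits 7.5 in from both sides at S = (46.20, 13.20). Then |DS| = |S − D| = 48.05.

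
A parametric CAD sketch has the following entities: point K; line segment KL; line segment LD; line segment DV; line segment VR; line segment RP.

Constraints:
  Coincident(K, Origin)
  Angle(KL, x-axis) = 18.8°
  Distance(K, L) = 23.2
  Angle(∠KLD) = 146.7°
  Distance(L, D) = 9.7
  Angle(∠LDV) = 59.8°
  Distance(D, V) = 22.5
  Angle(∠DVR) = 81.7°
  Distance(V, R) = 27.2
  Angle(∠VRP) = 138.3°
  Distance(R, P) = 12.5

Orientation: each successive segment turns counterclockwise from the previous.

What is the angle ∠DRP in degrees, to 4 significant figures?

95.39°

K is at the origin; KL runs at 18.8° with length 23.2, so L = (21.96, 7.477). ∠KLD = 146.7° gives LD at 52.10° from the x-axis; with |LD| = 9.7, D = (27.92, 15.13). ∠LDV = 59.8° gives DV at 172.3° from the x-axis; with |DV| = 22.5, V = (5.624, 18.15). ∠DVR = 81.7° gives VR at -89.40° from the x-axis; with |VR| = 27.2, R = (5.909, -9.053). ∠VRP = 138.3° gives RP at -47.70° from the x-axis; with |RP| = 12.5, P = (14.32, -18.30). Then cos ∠DRP = RD·RP / (|RD||RP|), giving 95.39°.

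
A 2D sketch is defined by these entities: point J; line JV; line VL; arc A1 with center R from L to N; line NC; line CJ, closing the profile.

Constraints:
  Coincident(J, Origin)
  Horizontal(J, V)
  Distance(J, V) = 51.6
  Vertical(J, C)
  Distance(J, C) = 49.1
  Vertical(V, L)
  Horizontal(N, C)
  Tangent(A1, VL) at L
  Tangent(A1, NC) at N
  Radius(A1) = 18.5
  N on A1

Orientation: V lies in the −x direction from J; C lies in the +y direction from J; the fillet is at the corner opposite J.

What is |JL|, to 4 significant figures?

59.99

The virtual corner opposite J is at (-51.60, 49.10). The tangent condition forces RL to be normal to VL and the tangent condition forces RN to be normal to NC, with radius 18.5, so the center R sits 18.5 in from both sides at R = (-33.10, 30.60). That places the tangent points at L = (-51.60, 30.60) on VL and N = (-33.10, 49.10) on NC. Then |JL| = |L − J| = 59.99.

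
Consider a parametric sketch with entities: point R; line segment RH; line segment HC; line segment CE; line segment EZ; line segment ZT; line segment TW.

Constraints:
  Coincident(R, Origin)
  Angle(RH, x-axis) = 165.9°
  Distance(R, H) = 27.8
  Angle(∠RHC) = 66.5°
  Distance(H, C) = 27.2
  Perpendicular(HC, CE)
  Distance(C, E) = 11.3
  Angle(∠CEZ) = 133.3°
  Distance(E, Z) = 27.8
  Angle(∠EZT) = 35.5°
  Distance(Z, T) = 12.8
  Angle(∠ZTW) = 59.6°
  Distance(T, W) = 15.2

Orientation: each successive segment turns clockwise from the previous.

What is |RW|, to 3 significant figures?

10.0

R is at the origin; RH runs at 165.9° with length 27.8, so H = (-27.0, 6.77). ∠RHC = 66.5° gives HC at 52.4° from the x-axis; with |HC| = 27.2, C = (-10.4, 28.3). HC ⟂ CE, so CE runs at -37.6°; with |CE| = 11.3, E = (-1.41, 21.4). ∠CEZ = 133.3° gives EZ at -84.3° from the x-axis; with |EZ| = 27.8, Z = (1.35, -6.23). ∠EZT = 35.5° gives ZT at 131° from the x-axis; with |ZT| = 12.8, T = (-7.08, 3.40). ∠ZTW = 59.6° gives TW at 10.8° from the x-axis; with |TW| = 15.2, W = (7.85, 6.24). Then |RW| = |W − R| = 10.0.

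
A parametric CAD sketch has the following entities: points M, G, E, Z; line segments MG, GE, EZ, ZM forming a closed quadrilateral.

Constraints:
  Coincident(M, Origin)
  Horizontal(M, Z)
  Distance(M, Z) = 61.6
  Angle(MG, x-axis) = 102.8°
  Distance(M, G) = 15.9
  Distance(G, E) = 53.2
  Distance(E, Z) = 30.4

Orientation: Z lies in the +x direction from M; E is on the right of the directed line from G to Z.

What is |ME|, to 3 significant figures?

41.7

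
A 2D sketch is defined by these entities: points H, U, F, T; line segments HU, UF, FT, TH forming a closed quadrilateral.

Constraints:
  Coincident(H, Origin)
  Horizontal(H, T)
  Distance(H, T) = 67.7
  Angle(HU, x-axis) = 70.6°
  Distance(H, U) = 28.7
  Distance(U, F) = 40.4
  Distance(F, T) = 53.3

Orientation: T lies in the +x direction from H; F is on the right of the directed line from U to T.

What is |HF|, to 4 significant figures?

20.47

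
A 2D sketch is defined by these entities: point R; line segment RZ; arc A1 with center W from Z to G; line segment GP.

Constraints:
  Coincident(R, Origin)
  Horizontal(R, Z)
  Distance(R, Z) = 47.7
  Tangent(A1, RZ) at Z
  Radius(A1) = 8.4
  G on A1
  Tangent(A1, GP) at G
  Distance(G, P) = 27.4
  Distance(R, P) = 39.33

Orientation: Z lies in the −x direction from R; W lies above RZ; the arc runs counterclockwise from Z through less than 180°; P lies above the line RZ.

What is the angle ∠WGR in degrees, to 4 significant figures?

157.5°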